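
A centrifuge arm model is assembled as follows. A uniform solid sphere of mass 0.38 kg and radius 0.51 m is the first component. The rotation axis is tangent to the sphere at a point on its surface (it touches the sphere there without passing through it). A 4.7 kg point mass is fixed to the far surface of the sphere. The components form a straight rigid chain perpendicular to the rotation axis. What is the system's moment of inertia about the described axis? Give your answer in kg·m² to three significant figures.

Solid sphere: I_cm = (2/5)MR² = (2/5)(0.38)(0.51)² = 0.039535 kg·m²; centre at d = 0.51 m, so I = I_cm + Md² gives I = 0.039535 + (0.38)(0.51)² = 0.13837 kg·m².
Point mass: I_cm = 0; centre at d = 0.51 + 0.51 = 1.02 m, so I = I_cm + Md² gives I = 0 + (4.7)(1.02)² = 4.8899 kg·m².
Total I = 0.13837 + 4.8899 = 5.0283 kg·m².

5.03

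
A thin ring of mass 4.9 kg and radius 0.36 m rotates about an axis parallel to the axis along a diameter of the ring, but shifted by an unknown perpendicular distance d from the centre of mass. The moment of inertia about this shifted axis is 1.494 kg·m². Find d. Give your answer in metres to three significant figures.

About the centre-of-mass axis, I_cm = (1/2)MR² = (1/2)(4.9)(0.36)² = 0.31752 kg·m².
Parallel axis theorem: I = I_cm + Md², so Md² = 1.494 − 0.31752 = 1.1765 kg·m².
d = √(1.1765 / 4.9) = 0.49 m.

0.490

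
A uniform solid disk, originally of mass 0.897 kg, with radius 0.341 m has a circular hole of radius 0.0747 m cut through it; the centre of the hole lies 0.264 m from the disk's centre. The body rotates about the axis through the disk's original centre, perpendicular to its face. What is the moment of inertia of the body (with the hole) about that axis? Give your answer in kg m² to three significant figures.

0.0490

Unpierced body about its centre: I₀ = (1/2)MR² = (1/2)(0.897)(0.341)² = 0.052152 kg m².
The removed disk has mass m = M·(r/R)² = (0.897)(0.0747/0.341)² = 0.043045 kg (same uniform areal density).
Its moment of inertia about the rotation axis (parallel-axis theorem): I_hole = (1/2)mr² + md² = (1/2)(0.043045)(0.0747)² + (0.043045)(0.264)² = 0.0031202 kg m².
Treating the hole as negative mass, I = I₀ − I_hole = 0.052152 − 0.0031202 = 0.049032 kg m².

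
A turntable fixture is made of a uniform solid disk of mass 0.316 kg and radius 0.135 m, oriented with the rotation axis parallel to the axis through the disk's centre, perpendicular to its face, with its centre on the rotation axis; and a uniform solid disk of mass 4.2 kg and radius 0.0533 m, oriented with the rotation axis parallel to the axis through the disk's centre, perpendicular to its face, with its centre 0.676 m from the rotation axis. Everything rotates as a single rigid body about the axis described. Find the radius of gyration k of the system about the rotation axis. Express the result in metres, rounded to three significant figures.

Solid disk: I_cm = (1/2)MR² = (1/2)(0.316)(0.135)² = 0.0028796 kg m²; axis through the centre, so I = 0.0028796 kg m².
Solid disk: I_cm = (1/2)MR² = (1/2)(4.2)(0.0533)² = 0.0059659 kg m²; centre at d = 0.676 m, so the parallel axis theorem gives I = 0.0059659 + (4.2)(0.676)² = 1.9253 kg m².
Total I = 1.9281 kg m²; total mass M = 4.516 kg.
k = √(I/M) = √(1.9281/4.516) = 0.65342 m.

0.653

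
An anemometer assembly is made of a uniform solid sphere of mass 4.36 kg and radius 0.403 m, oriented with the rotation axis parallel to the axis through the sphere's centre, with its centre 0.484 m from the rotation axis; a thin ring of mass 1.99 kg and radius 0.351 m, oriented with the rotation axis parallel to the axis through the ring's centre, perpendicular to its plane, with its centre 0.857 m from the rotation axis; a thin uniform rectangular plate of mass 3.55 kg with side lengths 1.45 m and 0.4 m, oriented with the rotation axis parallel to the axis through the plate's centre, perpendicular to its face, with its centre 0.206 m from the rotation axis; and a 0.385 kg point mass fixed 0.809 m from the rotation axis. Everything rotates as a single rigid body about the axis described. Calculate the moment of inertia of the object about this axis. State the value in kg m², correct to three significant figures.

Solid sphere: I_cm = (2/5)MR² = (2/5)(4.36)(0.403)² = 0.28324 kg m²; centre at d = 0.484 m, so the parallel axis theorem gives I = 0.28324 + (4.36)(0.484)² = 1.3046 kg m².
Thin ring: I_cm = MR² = (1.99)(0.351)² = 0.24517 kg m²; centre at d = 0.857 m, so the parallel axis theorem gives I = 0.24517 + (1.99)(0.857)² = 1.7067 kg m².
Rectangular plate: I_cm = (1/12)M(a²+b²) = (1/12)(3.55)[(1.45)² + (0.4)²] = 0.66932 kg m²; centre at d = 0.206 m, so the parallel axis theorem gives I = 0.66932 + (3.55)(0.206)² = 0.81997 kg m².
Point mass: I_cm = 0; centre at d = 0.809 m, so the parallel axis theorem gives I = 0 + (0.385)(0.809)² = 0.25198 kg m².
Total I = 1.3046 + 1.7067 + 0.81997 + 0.25198 = 4.0833 kg m².

4.08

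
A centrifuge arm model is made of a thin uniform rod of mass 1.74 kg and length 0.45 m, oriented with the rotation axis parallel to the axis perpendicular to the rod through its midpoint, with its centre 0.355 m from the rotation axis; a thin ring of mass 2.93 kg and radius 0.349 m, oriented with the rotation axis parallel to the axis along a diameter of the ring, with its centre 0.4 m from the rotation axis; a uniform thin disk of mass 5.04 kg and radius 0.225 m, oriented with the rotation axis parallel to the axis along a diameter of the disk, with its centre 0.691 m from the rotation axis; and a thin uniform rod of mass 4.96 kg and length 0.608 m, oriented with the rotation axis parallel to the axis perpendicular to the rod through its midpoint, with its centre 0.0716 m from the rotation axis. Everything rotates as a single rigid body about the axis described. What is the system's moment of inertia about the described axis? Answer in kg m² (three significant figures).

Thin rod: I_cm = (1/12)ML² = (1/12)(1.74)(0.45)² = 0.029362 kg m²; centre at d = 0.355 m, so I = I_cm + Md² gives I = 0.029362 + (1.74)(0.355)² = 0.24865 kg m².
Thin ring: I_cm = (1/2)MR² = (1/2)(2.93)(0.349)² = 0.17844 kg m²; centre at d = 0.4 m, so I = I_cm + Md² gives I = 0.17844 + (2.93)(0.4)² = 0.64724 kg m².
Thin disk: I_cm = (1/4)MR² = (1/4)(5.04)(0.225)² = 0.063788 kg m²; centre at d = 0.691 m, so I = I_cm + Md² gives I = 0.063788 + (5.04)(0.691)² = 2.4703 kg m².
Thin rod: I_cm = (1/12)ML² = (1/12)(4.96)(0.608)² = 0.15279 kg m²; centre at d = 0.0716 m, so I = I_cm + Md² gives I = 0.15279 + (4.96)(0.0716)² = 0.17822 kg m².
Total I = 0.24865 + 0.64724 + 2.4703 + 0.17822 = 3.5444 kg m².

3.54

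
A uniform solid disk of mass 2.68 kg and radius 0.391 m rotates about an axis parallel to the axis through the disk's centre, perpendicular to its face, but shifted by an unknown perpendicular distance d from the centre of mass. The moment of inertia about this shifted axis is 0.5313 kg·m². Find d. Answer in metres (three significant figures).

0.349

About the centre-of-mass axis, I_cm = (1/2)MR² = (1/2)(2.68)(0.391)² = 0.20486 kg·m².
Parallel axis theorem: I = I_cm + Md², so Md² = 0.5313 − 0.20486 = 0.32644 kg·m².
d = √(0.32644 / 2.68) = 0.34901 m.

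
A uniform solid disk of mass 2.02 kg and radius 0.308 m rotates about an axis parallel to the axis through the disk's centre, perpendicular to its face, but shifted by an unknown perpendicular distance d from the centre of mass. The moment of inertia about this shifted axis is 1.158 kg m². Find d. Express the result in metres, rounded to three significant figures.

0.725

About the centre-of-mass axis, I_cm = (1/2)MR² = (1/2)(2.02)(0.308)² = 0.095813 kg m².
Parallel axis theorem: I = I_cm + Md², so Md² = 1.158 − 0.095813 = 1.0622 kg m².
d = √(1.0622 / 2.02) = 0.72515 m.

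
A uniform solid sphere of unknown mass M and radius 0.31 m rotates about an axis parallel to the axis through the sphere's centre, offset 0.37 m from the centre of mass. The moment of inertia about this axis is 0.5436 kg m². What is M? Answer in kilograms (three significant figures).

3.10

I = I_cm + Md² = (2/5)MR² + Md² = M·[0.4·(0.31)² + (0.37)²] = M·0.17534.
So M = 0.5436 / 0.17534 = 3.1003 kg.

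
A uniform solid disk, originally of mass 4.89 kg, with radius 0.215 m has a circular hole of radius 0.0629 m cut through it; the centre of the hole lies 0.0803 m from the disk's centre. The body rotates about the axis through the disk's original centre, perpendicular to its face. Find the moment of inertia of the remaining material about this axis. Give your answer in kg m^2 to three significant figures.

Unpierced body about its centre: I₀ = (1/2)MR² = (1/2)(4.89)(0.215)² = 0.11302 kg m^2.
The removed disk has mass m = M·(r/R)² = (4.89)(0.0629/0.215)² = 0.41854 kg (same uniform areal density).
Its moment of inertia about the rotation axis (parallel-axis theorem): I_hole = (1/2)mr² + md² = (1/2)(0.41854)(0.0629)² + (0.41854)(0.0803)² = 0.0035267 kg m^2.
Treating the hole as negative mass, I = I₀ − I_hole = 0.11302 − 0.0035267 = 0.10949 kg m^2.

0.109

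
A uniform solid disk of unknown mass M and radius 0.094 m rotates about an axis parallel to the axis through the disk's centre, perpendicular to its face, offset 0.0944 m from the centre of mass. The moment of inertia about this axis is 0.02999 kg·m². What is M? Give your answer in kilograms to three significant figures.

2.25

I = I_cm + Md² = (1/2)MR² + Md² = M·[0.5·(0.094)² + (0.0944)²] = M·0.013329.
So M = 0.02999 / 0.013329 = 2.2499 kg.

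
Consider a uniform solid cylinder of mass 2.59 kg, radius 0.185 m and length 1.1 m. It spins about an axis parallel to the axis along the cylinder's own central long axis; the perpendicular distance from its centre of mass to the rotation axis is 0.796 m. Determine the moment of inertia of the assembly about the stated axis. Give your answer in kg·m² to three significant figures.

I_cm = (1/2)MR² = (1/2)(2.59)(0.185)² = 0.044321 kg·m²; centre at d = 0.796 m, so I = I_cm + Md² gives I = 0.044321 + (2.59)(0.796)² = 1.6854 kg·m².

1.69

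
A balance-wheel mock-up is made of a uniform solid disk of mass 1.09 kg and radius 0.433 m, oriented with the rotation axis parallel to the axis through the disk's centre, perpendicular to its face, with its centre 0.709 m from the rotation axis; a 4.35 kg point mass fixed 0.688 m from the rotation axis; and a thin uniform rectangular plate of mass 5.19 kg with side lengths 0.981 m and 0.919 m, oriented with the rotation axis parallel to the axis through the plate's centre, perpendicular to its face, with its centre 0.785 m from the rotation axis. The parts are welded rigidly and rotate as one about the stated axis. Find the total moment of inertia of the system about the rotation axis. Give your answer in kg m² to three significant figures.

Solid disk: I_cm = (1/2)MR² = (1/2)(1.09)(0.433)² = 0.10218 kg m²; centre at d = 0.709 m, so I = I_cm + Md² gives I = 0.10218 + (1.09)(0.709)² = 0.6501 kg m².
Point mass: I_cm = 0; centre at d = 0.688 m, so I = I_cm + Md² gives I = 0 + (4.35)(0.688)² = 2.059 kg m².
Rectangular plate: I_cm = (1/12)M(a²+b²) = (1/12)(5.19)[(0.981)² + (0.919)²] = 0.78149 kg m²; centre at d = 0.785 m, so I = I_cm + Md² gives I = 0.78149 + (5.19)(0.785)² = 3.9797 kg m².
Total I = 0.6501 + 2.059 + 3.9797 = 6.6889 kg m².

6.69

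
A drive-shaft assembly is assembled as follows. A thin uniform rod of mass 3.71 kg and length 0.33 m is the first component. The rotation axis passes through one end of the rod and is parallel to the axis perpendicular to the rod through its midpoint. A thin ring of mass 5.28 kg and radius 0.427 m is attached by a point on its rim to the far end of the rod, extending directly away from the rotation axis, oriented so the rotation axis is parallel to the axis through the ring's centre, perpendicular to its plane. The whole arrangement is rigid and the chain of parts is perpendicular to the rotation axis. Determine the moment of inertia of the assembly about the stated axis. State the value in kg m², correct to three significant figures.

Thin rod: I_cm = (1/12)ML² = (1/12)(3.71)(0.33)² = 0.033668 kg m²; centre at d = 0.165 m, so the parallel axis theorem gives I = 0.033668 + (3.71)(0.165)² = 0.13467 kg m².
Thin ring: I_cm = MR² = (5.28)(0.427)² = 0.9627 kg m²; centre at d = 0.165 + 0.165 + 0.427 = 0.757 m, so the parallel axis theorem gives I = 0.9627 + (5.28)(0.757)² = 3.9884 kg m².
Total I = 0.13467 + 3.9884 = 4.1231 kg m².

4.12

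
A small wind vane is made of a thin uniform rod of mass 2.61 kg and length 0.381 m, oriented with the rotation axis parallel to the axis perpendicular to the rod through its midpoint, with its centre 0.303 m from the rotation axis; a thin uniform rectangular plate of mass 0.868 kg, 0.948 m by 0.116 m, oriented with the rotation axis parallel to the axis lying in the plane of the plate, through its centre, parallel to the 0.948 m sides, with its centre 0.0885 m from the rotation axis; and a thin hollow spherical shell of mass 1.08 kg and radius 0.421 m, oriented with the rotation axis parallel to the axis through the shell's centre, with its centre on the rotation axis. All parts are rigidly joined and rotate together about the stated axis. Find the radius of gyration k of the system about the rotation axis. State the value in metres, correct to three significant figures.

0.299

Thin rod: I_cm = (1/12)ML² = (1/12)(2.61)(0.381)² = 0.031573 kg m²; centre at d = 0.303 m, so the parallel axis theorem gives I = 0.031573 + (2.61)(0.303)² = 0.27119 kg m².
Rectangular plate: I_cm = (1/12)Mb² = (1/12)(0.868)(0.116)² = 0.00097332 kg m²; centre at d = 0.0885 m, so the parallel axis theorem gives I = 0.00097332 + (0.868)(0.0885)² = 0.0077717 kg m².
Spherical shell: I_cm = (2/3)MR² = (2/3)(1.08)(0.421)² = 0.12761 kg m²; axis through the centre, so I = 0.12761 kg m².
Total I = 0.40658 kg m²; total mass M = 4.558 kg.
k = √(I/M) = √(0.40658/4.558) = 0.29867 m.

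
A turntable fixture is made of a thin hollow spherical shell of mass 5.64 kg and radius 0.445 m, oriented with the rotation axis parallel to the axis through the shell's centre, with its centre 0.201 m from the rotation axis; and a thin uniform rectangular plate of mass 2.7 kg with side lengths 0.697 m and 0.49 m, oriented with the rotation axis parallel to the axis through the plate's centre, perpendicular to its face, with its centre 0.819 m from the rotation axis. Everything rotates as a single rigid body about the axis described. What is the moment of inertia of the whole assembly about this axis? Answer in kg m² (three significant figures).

Spherical shell: I_cm = (2/3)MR² = (2/3)(5.64)(0.445)² = 0.74457 kg m²; centre at d = 0.201 m, so I = I_cm + Md² gives I = 0.74457 + (5.64)(0.201)² = 0.97244 kg m².
Rectangular plate: I_cm = (1/12)M(a²+b²) = (1/12)(2.7)[(0.697)² + (0.49)²] = 0.16333 kg m²; centre at d = 0.819 m, so I = I_cm + Md² gives I = 0.16333 + (2.7)(0.819)² = 1.9744 kg m².
Total I = 0.97244 + 1.9744 = 2.9468 kg m².

2.95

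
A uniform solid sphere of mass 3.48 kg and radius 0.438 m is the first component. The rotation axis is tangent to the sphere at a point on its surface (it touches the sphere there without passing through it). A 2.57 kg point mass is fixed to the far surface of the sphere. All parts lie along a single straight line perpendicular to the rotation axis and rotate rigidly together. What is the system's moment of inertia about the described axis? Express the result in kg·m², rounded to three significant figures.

Solid sphere: I_cm = (2/5)MR² = (2/5)(3.48)(0.438)² = 0.26705 kg·m²; centre at d = 0.438 m, so the parallel axis theorem gives I = 0.26705 + (3.48)(0.438)² = 0.93466 kg·m².
Point mass: I_cm = 0; centre at d = 0.438 + 0.438 = 0.876 m, so the parallel axis theorem gives I = 0 + (2.57)(0.876)² = 1.9722 kg·m².
Total I = 0.93466 + 1.9722 = 2.9068 kg·m².

2.91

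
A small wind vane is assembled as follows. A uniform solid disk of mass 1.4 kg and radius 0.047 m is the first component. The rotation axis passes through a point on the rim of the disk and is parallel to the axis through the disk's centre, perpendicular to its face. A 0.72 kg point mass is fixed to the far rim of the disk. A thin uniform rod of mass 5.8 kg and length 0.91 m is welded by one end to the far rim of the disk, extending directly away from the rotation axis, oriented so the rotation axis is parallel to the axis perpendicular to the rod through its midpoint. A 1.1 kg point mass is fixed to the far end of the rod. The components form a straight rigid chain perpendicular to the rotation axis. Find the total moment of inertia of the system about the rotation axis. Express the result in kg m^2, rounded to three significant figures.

Solid disk: I_cm = (1/2)MR² = (1/2)(1.4)(0.047)² = 0.0015463 kg m^2; centre at d = 0.047 m, so the parallel axis theorem gives I = 0.0015463 + (1.4)(0.047)² = 0.0046389 kg m^2.
Point mass: I_cm = 0; centre at d = 0.047 + 0.047 = 0.094 m, so the parallel axis theorem gives I = 0 + (0.72)(0.094)² = 0.0063619 kg m^2.
Thin rod: I_cm = (1/12)ML² = (1/12)(5.8)(0.91)² = 0.40025 kg m^2; centre at d = 0.047 + 0.047 + 0.455 = 0.549 m, so the parallel axis theorem gives I = 0.40025 + (5.8)(0.549)² = 2.1484 kg m^2.
Point mass: I_cm = 0; centre at d = 0.047 + 0.047 + 0.455 + 0.455 = 1.004 m, so the parallel axis theorem gives I = 0 + (1.1)(1.004)² = 1.1088 kg m^2.
Total I = 0.0046389 + 0.0063619 + 2.1484 + 1.1088 = 3.2682 kg m^2.

3.27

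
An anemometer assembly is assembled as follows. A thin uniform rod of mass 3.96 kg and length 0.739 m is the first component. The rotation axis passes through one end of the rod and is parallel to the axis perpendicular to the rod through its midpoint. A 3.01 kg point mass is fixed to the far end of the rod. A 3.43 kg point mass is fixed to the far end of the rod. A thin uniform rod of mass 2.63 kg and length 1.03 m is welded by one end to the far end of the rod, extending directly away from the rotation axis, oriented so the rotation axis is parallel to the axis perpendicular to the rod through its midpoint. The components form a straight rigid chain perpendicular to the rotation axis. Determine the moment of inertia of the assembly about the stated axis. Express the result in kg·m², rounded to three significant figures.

8.61

Thin rod: I_cm = (1/12)ML² = (1/12)(3.96)(0.739)² = 0.18022 kg·m²; centre at d = 0.3695 m, so the parallel axis theorem gives I = 0.18022 + (3.96)(0.3695)² = 0.72088 kg·m².
Point mass: I_cm = 0; centre at d = 0.3695 + 0.3695 = 0.739 m, so the parallel axis theorem gives I = 0 + (3.01)(0.739)² = 1.6438 kg·m².
Point mass: I_cm = 0; centre at d = 0.3695 + 0.3695 = 0.739 m, so the parallel axis theorem gives I = 0 + (3.43)(0.739)² = 1.8732 kg·m².
Thin rod: I_cm = (1/12)ML² = (1/12)(2.63)(1.03)² = 0.23251 kg·m²; centre at d = 0.3695 + 0.3695 + 0.515 = 1.254 m, so the parallel axis theorem gives I = 0.23251 + (2.63)(1.254)² = 4.3682 kg·m².
Total I = 0.72088 + 1.6438 + 1.8732 + 4.3682 = 8.6061 kg·m².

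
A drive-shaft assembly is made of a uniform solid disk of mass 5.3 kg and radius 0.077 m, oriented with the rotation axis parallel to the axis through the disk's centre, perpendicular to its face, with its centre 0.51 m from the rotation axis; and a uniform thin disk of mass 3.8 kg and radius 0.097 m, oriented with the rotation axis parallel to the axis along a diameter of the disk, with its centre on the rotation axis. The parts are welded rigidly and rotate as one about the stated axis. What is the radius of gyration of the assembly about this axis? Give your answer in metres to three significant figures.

0.393

Solid disk: I_cm = (1/2)MR² = (1/2)(5.3)(0.077)² = 0.015712 kg m²; centre at d = 0.51 m, so I = I_cm + Md² gives I = 0.015712 + (5.3)(0.51)² = 1.3942 kg m².
Thin disk: I_cm = (1/4)MR² = (1/4)(3.8)(0.097)² = 0.0089385 kg m²; axis through the centre, so I = 0.0089385 kg m².
Total I = 1.4032 kg m²; total mass M = 9.1 kg.
k = √(I/M) = √(1.4032/9.1) = 0.39268 m.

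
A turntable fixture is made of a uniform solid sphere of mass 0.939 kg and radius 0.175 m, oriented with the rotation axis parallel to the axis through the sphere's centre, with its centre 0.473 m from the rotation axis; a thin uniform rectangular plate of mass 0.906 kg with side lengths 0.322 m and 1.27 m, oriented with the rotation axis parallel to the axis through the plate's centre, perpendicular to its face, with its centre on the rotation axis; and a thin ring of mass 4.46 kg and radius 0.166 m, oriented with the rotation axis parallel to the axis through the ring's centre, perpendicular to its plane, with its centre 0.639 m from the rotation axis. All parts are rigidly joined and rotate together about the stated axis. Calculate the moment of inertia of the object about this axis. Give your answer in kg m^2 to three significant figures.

Solid sphere: I_cm = (2/5)MR² = (2/5)(0.939)(0.175)² = 0.011503 kg m^2; centre at d = 0.473 m, so the parallel axis theorem gives I = 0.011503 + (0.939)(0.473)² = 0.22158 kg m^2.
Rectangular plate: I_cm = (1/12)M(a²+b²) = (1/12)(0.906)[(0.322)² + (1.27)²] = 0.1296 kg m^2; axis through the centre, so I = 0.1296 kg m^2.
Thin ring: I_cm = MR² = (4.46)(0.166)² = 0.1229 kg m^2; centre at d = 0.639 m, so the parallel axis theorem gives I = 0.1229 + (4.46)(0.639)² = 1.944 kg m^2.
Total I = 0.22158 + 0.1296 + 1.944 = 2.2952 kg m^2.

2.30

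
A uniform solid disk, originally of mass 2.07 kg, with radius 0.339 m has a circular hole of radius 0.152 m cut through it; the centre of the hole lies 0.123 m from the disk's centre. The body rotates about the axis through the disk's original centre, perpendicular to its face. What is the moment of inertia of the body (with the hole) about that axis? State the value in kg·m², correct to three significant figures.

0.108

Unpierced body about its centre: I₀ = (1/2)MR² = (1/2)(2.07)(0.339)² = 0.11894 kg·m².
The removed disk has mass m = M·(r/R)² = (2.07)(0.152/0.339)² = 0.41616 kg (same uniform areal density).
Its moment of inertia about the rotation axis (parallel-axis theorem): I_hole = (1/2)mr² + md² = (1/2)(0.41616)(0.152)² + (0.41616)(0.123)² = 0.011104 kg·m².
Treating the hole as negative mass, I = I₀ − I_hole = 0.11894 − 0.011104 = 0.10784 kg·m².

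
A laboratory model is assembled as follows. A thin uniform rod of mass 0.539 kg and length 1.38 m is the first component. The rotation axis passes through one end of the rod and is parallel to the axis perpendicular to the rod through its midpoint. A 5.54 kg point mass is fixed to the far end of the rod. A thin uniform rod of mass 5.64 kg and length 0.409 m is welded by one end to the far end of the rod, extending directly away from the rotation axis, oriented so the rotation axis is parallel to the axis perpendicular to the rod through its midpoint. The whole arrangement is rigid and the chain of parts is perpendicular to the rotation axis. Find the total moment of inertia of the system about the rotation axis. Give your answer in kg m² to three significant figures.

Thin rod: I_cm = (1/12)ML² = (1/12)(0.539)(1.38)² = 0.085539 kg m²; centre at d = 0.69 m, so the parallel axis theorem gives I = 0.085539 + (0.539)(0.69)² = 0.34216 kg m².
Point mass: I_cm = 0; centre at d = 0.69 + 0.69 = 1.38 m, so the parallel axis theorem gives I = 0 + (5.54)(1.38)² = 10.55 kg m².
Thin rod: I_cm = (1/12)ML² = (1/12)(5.64)(0.409)² = 0.078622 kg m²; centre at d = 0.69 + 0.69 + 0.2045 = 1.5845 m, so the parallel axis theorem gives I = 0.078622 + (5.64)(1.5845)² = 14.239 kg m².
Total I = 0.34216 + 10.55 + 14.239 = 25.131 kg m².

25.1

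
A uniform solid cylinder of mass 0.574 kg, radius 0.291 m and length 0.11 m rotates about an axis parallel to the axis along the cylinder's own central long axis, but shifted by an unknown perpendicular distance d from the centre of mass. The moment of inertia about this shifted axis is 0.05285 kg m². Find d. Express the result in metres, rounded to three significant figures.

About the centre-of-mass axis, I_cm = (1/2)MR² = (1/2)(0.574)(0.291)² = 0.024303 kg m².
Parallel axis theorem: I = I_cm + Md², so Md² = 0.05285 − 0.024303 = 0.028547 kg m².
d = √(0.028547 / 0.574) = 0.22301 m.

0.223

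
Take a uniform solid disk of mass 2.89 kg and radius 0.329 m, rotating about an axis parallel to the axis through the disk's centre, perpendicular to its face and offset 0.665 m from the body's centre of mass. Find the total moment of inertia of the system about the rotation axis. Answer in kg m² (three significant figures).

1.43

I_cm = (1/2)MR² = (1/2)(2.89)(0.329)² = 0.15641 kg m²; centre at d = 0.665 m, so the parallel axis theorem gives I = 0.15641 + (2.89)(0.665)² = 1.4344 kg m².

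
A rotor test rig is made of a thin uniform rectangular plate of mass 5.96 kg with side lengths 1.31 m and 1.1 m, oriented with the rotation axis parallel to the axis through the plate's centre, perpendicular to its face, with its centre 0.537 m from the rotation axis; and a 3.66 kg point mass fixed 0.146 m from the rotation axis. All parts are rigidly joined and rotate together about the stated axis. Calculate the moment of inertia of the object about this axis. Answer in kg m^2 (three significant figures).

Rectangular plate: I_cm = (1/12)M(a²+b²) = (1/12)(5.96)[(1.31)² + (1.1)²] = 1.4533 kg m^2; centre at d = 0.537 m, so I = I_cm + Md² gives I = 1.4533 + (5.96)(0.537)² = 3.172 kg m^2.
Point mass: I_cm = 0; centre at d = 0.146 m, so I = I_cm + Md² gives I = 0 + (3.66)(0.146)² = 0.078017 kg m^2.
Total I = 3.172 + 0.078017 = 3.25 kg m^2.

3.25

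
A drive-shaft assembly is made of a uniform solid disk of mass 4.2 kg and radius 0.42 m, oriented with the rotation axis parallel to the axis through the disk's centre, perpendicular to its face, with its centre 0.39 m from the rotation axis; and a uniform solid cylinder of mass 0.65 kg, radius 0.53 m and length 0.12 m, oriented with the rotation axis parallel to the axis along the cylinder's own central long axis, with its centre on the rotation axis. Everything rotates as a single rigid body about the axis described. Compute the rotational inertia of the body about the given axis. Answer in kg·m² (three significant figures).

1.10

Solid disk: I_cm = (1/2)MR² = (1/2)(4.2)(0.42)² = 0.37044 kg·m²; centre at d = 0.39 m, so the parallel axis theorem gives I = 0.37044 + (4.2)(0.39)² = 1.0093 kg·m².
Solid cylinder: I_cm = (1/2)MR² = (1/2)(0.65)(0.53)² = 0.091293 kg·m²; axis through the centre, so I = 0.091293 kg·m².
Total I = 1.0093 + 0.091293 = 1.1006 kg·m².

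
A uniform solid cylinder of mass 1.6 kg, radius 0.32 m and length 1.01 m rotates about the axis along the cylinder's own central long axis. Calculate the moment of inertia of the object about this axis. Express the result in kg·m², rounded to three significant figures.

I_cm = (1/2)MR² = (1/2)(1.6)(0.32)² = 0.08192 kg·m²; axis through the centre, so I = 0.08192 kg·m².

0.0819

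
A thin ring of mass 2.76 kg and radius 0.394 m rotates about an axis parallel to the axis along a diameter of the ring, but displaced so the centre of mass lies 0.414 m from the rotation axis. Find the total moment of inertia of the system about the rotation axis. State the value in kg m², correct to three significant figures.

I_cm = (1/2)MR² = (1/2)(2.76)(0.394)² = 0.21423 kg m²; centre at d = 0.414 m, so I = I_cm + Md² gives I = 0.21423 + (2.76)(0.414)² = 0.68728 kg m².

0.687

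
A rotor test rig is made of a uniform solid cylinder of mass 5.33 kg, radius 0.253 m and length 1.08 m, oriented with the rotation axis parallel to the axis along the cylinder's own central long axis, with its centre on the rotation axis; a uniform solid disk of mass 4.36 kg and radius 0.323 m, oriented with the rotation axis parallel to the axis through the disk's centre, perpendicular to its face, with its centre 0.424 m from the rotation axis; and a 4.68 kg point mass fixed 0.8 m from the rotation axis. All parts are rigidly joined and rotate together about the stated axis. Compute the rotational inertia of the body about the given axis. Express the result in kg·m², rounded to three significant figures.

4.18

Solid cylinder: I_cm = (1/2)MR² = (1/2)(5.33)(0.253)² = 0.17058 kg·m²; axis through the centre, so I = 0.17058 kg·m².
Solid disk: I_cm = (1/2)MR² = (1/2)(4.36)(0.323)² = 0.22744 kg·m²; centre at d = 0.424 m, so the parallel axis theorem gives I = 0.22744 + (4.36)(0.424)² = 1.0113 kg·m².
Point mass: I_cm = 0; centre at d = 0.8 m, so the parallel axis theorem gives I = 0 + (4.68)(0.8)² = 2.9952 kg·m².
Total I = 0.17058 + 1.0113 + 2.9952 = 4.177 kg·m².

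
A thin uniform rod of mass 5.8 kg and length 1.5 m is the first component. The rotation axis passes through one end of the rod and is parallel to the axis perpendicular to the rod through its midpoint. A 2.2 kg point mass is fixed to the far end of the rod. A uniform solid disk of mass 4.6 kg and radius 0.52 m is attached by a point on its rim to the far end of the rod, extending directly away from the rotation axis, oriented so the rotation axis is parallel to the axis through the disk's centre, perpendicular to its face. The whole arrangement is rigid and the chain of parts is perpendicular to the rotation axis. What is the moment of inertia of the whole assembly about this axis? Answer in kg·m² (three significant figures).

28.7

Thin rod: I_cm = (1/12)ML² = (1/12)(5.8)(1.5)² = 1.0875 kg·m²; centre at d = 0.75 m, so the parallel axis theorem gives I = 1.0875 + (5.8)(0.75)² = 4.35 kg·m².
Point mass: I_cm = 0; centre at d = 0.75 + 0.75 = 1.5 m, so the parallel axis theorem gives I = 0 + (2.2)(1.5)² = 4.95 kg·m².
Solid disk: I_cm = (1/2)MR² = (1/2)(4.6)(0.52)² = 0.62192 kg·m²; centre at d = 0.75 + 0.75 + 0.52 = 2.02 m, so the parallel axis theorem gives I = 0.62192 + (4.6)(2.02)² = 19.392 kg·m².
Total I = 4.35 + 4.95 + 19.392 = 28.692 kg·m².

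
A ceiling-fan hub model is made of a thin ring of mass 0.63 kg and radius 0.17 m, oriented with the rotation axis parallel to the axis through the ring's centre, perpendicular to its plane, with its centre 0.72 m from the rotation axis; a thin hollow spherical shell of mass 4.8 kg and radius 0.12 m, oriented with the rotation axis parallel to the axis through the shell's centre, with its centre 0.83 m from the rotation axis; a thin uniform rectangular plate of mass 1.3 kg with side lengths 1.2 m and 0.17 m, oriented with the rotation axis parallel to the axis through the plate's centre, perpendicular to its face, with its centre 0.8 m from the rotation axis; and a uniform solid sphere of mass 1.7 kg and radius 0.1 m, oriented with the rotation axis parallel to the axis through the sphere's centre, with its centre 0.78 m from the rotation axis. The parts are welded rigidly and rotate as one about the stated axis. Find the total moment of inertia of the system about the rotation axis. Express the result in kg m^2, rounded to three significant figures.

5.73

Thin ring: I_cm = MR² = (0.63)(0.17)² = 0.018207 kg m^2; centre at d = 0.72 m, so the parallel axis theorem gives I = 0.018207 + (0.63)(0.72)² = 0.3448 kg m^2.
Spherical shell: I_cm = (2/3)MR² = (2/3)(4.8)(0.12)² = 0.04608 kg m^2; centre at d = 0.83 m, so the parallel axis theorem gives I = 0.04608 + (4.8)(0.83)² = 3.3528 kg m^2.
Rectangular plate: I_cm = (1/12)M(a²+b²) = (1/12)(1.3)[(1.2)² + (0.17)²] = 0.15913 kg m^2; centre at d = 0.8 m, so the parallel axis theorem gives I = 0.15913 + (1.3)(0.8)² = 0.99113 kg m^2.
Solid sphere: I_cm = (2/5)MR² = (2/5)(1.7)(0.1)² = 0.0068 kg m^2; centre at d = 0.78 m, so the parallel axis theorem gives I = 0.0068 + (1.7)(0.78)² = 1.0411 kg m^2.
Total I = 0.3448 + 3.3528 + 0.99113 + 1.0411 = 5.7298 kg m^2.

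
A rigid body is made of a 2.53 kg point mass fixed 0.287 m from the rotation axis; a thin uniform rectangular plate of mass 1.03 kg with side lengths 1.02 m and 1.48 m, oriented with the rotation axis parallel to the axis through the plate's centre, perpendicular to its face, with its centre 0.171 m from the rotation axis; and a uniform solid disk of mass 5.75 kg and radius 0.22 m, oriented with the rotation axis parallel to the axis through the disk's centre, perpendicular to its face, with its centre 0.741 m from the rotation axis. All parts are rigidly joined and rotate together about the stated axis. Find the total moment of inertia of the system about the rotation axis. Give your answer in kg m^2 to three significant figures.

3.81

Point mass: I_cm = 0; centre at d = 0.287 m, so I = I_cm + Md² gives I = 0 + (2.53)(0.287)² = 0.20839 kg m^2.
Rectangular plate: I_cm = (1/12)M(a²+b²) = (1/12)(1.03)[(1.02)² + (1.48)²] = 0.27731 kg m^2; centre at d = 0.171 m, so I = I_cm + Md² gives I = 0.27731 + (1.03)(0.171)² = 0.30743 kg m^2.
Solid disk: I_cm = (1/2)MR² = (1/2)(5.75)(0.22)² = 0.13915 kg m^2; centre at d = 0.741 m, so I = I_cm + Md² gives I = 0.13915 + (5.75)(0.741)² = 3.2964 kg m^2.
Total I = 0.20839 + 0.30743 + 3.2964 = 3.8122 kg m^2.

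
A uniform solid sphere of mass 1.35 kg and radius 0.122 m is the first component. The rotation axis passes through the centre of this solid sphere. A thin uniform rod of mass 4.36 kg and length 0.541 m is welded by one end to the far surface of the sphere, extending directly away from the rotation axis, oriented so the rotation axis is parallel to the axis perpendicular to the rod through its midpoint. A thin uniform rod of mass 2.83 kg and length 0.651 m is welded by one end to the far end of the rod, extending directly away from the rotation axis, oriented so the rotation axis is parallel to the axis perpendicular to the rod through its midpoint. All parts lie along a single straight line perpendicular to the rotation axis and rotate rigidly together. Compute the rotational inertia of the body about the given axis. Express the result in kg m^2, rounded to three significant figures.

3.65

Solid sphere: I_cm = (2/5)MR² = (2/5)(1.35)(0.122)² = 0.0080374 kg m^2; axis through the centre, so I = 0.0080374 kg m^2.
Thin rod: I_cm = (1/12)ML² = (1/12)(4.36)(0.541)² = 0.10634 kg m^2; centre at d = 0.122 + 0.2705 = 0.3925 m, so I = I_cm + Md² gives I = 0.10634 + (4.36)(0.3925)² = 0.77803 kg m^2.
Thin rod: I_cm = (1/12)ML² = (1/12)(2.83)(0.651)² = 0.099946 kg m^2; centre at d = 0.122 + 0.2705 + 0.2705 + 0.3255 = 0.9885 m, so I = I_cm + Md² gives I = 0.099946 + (2.83)(0.9885)² = 2.8652 kg m^2.
Total I = 0.0080374 + 0.77803 + 2.8652 = 3.6513 kg m^2.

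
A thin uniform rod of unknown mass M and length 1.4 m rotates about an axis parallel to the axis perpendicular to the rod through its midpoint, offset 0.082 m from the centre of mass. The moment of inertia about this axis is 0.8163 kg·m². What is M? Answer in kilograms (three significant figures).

I = I_cm + Md² = (1/12)ML² + Md² = M·[0.0833333·(1.4)² + (0.082)²] = M·0.17006.
So M = 0.8163 / 0.17006 = 4.8001 kg.

4.80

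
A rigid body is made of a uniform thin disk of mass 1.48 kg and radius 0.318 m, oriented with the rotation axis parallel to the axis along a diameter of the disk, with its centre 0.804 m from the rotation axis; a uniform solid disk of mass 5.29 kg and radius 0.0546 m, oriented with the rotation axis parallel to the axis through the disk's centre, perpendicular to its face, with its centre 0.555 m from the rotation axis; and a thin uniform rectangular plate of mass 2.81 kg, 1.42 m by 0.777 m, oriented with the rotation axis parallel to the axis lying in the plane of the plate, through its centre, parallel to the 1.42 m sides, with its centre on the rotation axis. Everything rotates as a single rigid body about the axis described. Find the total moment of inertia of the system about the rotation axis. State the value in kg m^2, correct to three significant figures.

Thin disk: I_cm = (1/4)MR² = (1/4)(1.48)(0.318)² = 0.037416 kg m^2; centre at d = 0.804 m, so I = I_cm + Md² gives I = 0.037416 + (1.48)(0.804)² = 0.99411 kg m^2.
Solid disk: I_cm = (1/2)MR² = (1/2)(5.29)(0.0546)² = 0.0078852 kg m^2; centre at d = 0.555 m, so I = I_cm + Md² gives I = 0.0078852 + (5.29)(0.555)² = 1.6373 kg m^2.
Rectangular plate: I_cm = (1/12)Mb² = (1/12)(2.81)(0.777)² = 0.14137 kg m^2; axis through the centre, so I = 0.14137 kg m^2.
Total I = 0.99411 + 1.6373 + 0.14137 = 2.7728 kg m^2.

2.77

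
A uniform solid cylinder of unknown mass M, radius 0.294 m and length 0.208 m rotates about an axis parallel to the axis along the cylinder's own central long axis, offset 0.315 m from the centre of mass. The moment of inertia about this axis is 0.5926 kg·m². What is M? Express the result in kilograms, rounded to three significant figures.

I = I_cm + Md² = (1/2)MR² + Md² = M·[0.5·(0.294)² + (0.315)²] = M·0.14244.
So M = 0.5926 / 0.14244 = 4.1603 kg.

4.16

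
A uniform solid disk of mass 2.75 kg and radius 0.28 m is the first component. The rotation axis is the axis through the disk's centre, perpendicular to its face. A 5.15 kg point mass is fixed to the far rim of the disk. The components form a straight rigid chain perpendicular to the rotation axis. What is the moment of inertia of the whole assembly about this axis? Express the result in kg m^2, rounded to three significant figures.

0.512

Solid disk: I_cm = (1/2)MR² = (1/2)(2.75)(0.28)² = 0.1078 kg m^2; axis through the centre, so I = 0.1078 kg m^2.
Point mass: I_cm = 0; centre at d = 0.28 m, so I = I_cm + Md² gives I = 0 + (5.15)(0.28)² = 0.40376 kg m^2.
Total I = 0.1078 + 0.40376 = 0.51156 kg m^2.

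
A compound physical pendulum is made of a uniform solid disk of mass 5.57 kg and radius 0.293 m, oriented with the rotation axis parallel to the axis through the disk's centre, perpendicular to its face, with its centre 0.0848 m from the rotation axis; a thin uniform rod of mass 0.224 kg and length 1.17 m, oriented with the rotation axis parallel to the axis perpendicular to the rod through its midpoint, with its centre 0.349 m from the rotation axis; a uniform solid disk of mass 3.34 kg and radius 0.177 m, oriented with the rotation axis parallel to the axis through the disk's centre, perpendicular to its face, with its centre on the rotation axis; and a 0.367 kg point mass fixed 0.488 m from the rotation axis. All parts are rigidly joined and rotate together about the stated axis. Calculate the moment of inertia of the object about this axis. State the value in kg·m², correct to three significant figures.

0.472

Solid disk: I_cm = (1/2)MR² = (1/2)(5.57)(0.293)² = 0.23909 kg·m²; centre at d = 0.0848 m, so I = I_cm + Md² gives I = 0.23909 + (5.57)(0.0848)² = 0.27914 kg·m².
Thin rod: I_cm = (1/12)ML² = (1/12)(0.224)(1.17)² = 0.025553 kg·m²; centre at d = 0.349 m, so I = I_cm + Md² gives I = 0.025553 + (0.224)(0.349)² = 0.052836 kg·m².
Solid disk: I_cm = (1/2)MR² = (1/2)(3.34)(0.177)² = 0.052319 kg·m²; axis through the centre, so I = 0.052319 kg·m².
Point mass: I_cm = 0; centre at d = 0.488 m, so I = I_cm + Md² gives I = 0 + (0.367)(0.488)² = 0.087399 kg·m².
Total I = 0.27914 + 0.052836 + 0.052319 + 0.087399 = 0.4717 kg·m².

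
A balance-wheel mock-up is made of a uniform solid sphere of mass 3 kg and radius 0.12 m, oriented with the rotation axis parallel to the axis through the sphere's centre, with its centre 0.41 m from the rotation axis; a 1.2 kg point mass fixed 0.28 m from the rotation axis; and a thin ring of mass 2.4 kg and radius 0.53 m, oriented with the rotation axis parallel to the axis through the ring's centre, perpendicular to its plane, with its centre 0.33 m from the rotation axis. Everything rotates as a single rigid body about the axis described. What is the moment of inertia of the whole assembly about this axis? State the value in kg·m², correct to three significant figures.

Solid sphere: I_cm = (2/5)MR² = (2/5)(3)(0.12)² = 0.01728 kg·m²; centre at d = 0.41 m, so I = I_cm + Md² gives I = 0.01728 + (3)(0.41)² = 0.52158 kg·m².
Point mass: I_cm = 0; centre at d = 0.28 m, so I = I_cm + Md² gives I = 0 + (1.2)(0.28)² = 0.09408 kg·m².
Thin ring: I_cm = MR² = (2.4)(0.53)² = 0.67416 kg·m²; centre at d = 0.33 m, so I = I_cm + Md² gives I = 0.67416 + (2.4)(0.33)² = 0.93552 kg·m².
Total I = 0.52158 + 0.09408 + 0.93552 = 1.5512 kg·m².

1.55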